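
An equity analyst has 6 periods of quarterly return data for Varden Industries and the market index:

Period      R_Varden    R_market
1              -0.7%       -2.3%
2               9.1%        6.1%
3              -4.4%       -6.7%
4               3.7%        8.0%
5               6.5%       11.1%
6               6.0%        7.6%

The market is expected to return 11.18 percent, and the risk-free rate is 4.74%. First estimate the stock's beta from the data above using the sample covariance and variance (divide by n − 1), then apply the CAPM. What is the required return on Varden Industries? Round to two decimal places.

Mean R_i = (-0.7 + 9.1 − 4.4 + 3.7 + 6.5 + 6.0) / 6 = 3.3667%
Mean R_m = (-2.3 + 6.1 − 6.7 + 8.0 + 11.1 + 7.6) / 6 = 3.9667%
Σ(R_i − R̄_i)(R_m − R̄_m) = 153.8233  ⇒  Cov = 153.8233 / 5 = 30.7647
Σ(R_m − R̄_m)² = 237.9533  ⇒  Var(R_m) = 237.9533 / 5 = 47.5907
β = Cov / Var(R_m) = 30.7647 / 47.5907 = 0.6464
MRP = 11.18% − 4.74% = 6.44%
E(R) = R_f + β × MRP = 4.74% + 0.6464 × 6.44% = 8.90%

8.90%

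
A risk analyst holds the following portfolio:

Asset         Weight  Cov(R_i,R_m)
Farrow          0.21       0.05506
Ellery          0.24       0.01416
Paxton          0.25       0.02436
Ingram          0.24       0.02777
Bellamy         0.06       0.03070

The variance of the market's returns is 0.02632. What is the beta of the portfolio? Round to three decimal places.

1.123

β_Farrow = 0.05506 / 0.02632 = 2.0919
β_Ellery = 0.01416 / 0.02632 = 0.5380
β_Paxton = 0.02436 / 0.02632 = 0.9255
β_Ingram = 0.02777 / 0.02632 = 1.0551
β_Bellamy = 0.03070 / 0.02632 = 1.1664
β_P = Σ w_i β_i = 0.21×2.0919 + 0.24×0.5380 + 0.25×0.9255 + 0.24×1.0551 + 0.06×1.1664 = 1.1230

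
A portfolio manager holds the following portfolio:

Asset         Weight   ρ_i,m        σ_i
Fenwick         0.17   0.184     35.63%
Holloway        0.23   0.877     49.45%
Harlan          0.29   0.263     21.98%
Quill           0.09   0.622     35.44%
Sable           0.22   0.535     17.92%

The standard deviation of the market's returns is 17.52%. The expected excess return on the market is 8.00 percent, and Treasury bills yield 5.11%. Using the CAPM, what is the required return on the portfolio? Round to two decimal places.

12.81%

β_Fenwick = 0.184 × 35.63% / 17.52% = 0.3742
β_Holloway = 0.877 × 49.45% / 17.52% = 2.4753
β_Harlan = 0.263 × 21.98% / 17.52% = 0.3300
β_Quill = 0.622 × 35.44% / 17.52% = 1.2582
β_Sable = 0.535 × 17.92% / 17.52% = 0.5472
β_P = Σ w_i β_i = 0.17×0.3742 + 0.23×2.4753 + 0.29×0.3300 + 0.09×1.2582 + 0.22×0.5472 = 0.9623
E(R_P) = R_f + β_P × MRP = 5.11% + 0.9623 × 8.00% = 12.81%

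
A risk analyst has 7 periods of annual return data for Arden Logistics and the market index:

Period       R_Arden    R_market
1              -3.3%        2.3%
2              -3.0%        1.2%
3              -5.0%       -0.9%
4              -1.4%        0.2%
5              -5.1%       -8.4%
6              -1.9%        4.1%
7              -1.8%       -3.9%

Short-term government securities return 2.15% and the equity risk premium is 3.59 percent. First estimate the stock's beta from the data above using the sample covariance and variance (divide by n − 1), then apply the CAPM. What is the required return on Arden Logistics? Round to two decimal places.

Mean R_i = (-3.3 − 3.0 − 5.0 − 1.4 − 5.1 − 1.9 − 1.8) / 7 = -3.0714%
Mean R_m = (2.3 + 1.2 − 0.9 + 0.2 − 8.4 + 4.1 − 3.9) / 7 = -0.7714%
Σ(R_i − R̄_i)(R_m − R̄_m) = 18.5143  ⇒  Cov = 18.5143 / 6 = 3.0857
Σ(R_m − R̄_m)² = 105.9943  ⇒  Var(R_m) = 105.9943 / 6 = 17.6657
β = Cov / Var(R_m) = 3.0857 / 17.6657 = 0.1747
E(R) = R_f + β × MRP = 2.15% + 0.1747 × 3.59% = 2.78%

2.78%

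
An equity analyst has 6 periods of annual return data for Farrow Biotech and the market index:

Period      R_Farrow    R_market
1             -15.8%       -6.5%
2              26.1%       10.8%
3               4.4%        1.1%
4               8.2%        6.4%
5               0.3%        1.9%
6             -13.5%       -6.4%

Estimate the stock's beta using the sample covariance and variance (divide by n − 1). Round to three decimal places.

2.184

Mean R_i = (-15.8 + 26.1 + 4.4 + 8.2 + 0.3 − 13.5) / 6 = 1.6167%
Mean R_m = (-6.5 + 10.8 + 1.1 + 6.4 + 1.9 − 6.4) / 6 = 1.2167%
Σ(R_i − R̄_i)(R_m − R̄_m) = 517.0683  ⇒  Cov = 517.0683 / 5 = 103.4137
Σ(R_m − R̄_m)² = 236.7483  ⇒  Var(R_m) = 236.7483 / 5 = 47.3497
β = Cov / Var(R_m) = 103.4137 / 47.3497 = 2.1840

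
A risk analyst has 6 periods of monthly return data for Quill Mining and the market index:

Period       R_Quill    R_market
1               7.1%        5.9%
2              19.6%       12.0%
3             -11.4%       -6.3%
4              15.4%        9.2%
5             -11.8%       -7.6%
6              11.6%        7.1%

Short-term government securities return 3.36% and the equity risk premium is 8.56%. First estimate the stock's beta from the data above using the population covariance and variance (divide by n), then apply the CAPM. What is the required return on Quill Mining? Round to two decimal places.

Mean R_i = (7.1 + 19.6 − 11.4 + 15.4 − 11.8 + 11.6) / 6 = 5.0833%
Mean R_m = (5.9 + 12.0 − 6.3 + 9.2 − 7.6 + 7.1) / 6 = 3.3833%
Σ(R_i − R̄_i)(R_m − R̄_m) = 559.4383  ⇒  Cov = 559.4383 / 6 = 93.2397
Σ(R_m − R̄_m)² = 342.6283  ⇒  Var(R_m) = 342.6283 / 6 = 57.1047
β = Cov / Var(R_m) = 93.2397 / 57.1047 = 1.6328
E(R) = R_f + β × MRP = 3.36% + 1.6328 × 8.56% = 17.34%

17.34%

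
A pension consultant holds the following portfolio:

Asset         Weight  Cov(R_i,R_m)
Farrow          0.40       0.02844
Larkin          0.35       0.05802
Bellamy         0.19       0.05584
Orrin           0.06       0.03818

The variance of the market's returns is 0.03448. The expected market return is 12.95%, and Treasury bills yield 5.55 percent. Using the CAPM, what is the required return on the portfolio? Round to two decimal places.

15.12%

β_Farrow = 0.02844 / 0.03448 = 0.8248
β_Larkin = 0.05802 / 0.03448 = 1.6827
β_Bellamy = 0.05584 / 0.03448 = 1.6195
β_Orrin = 0.03818 / 0.03448 = 1.1073
β_P = Σ w_i β_i = 0.40×0.8248 + 0.35×1.6827 + 0.19×1.6195 + 0.06×1.1073 = 1.2930
MRP = 12.95% − 5.55% = 7.40%
E(R_P) = R_f + β_P × MRP = 5.55% + 1.2930 × 7.40% = 15.12%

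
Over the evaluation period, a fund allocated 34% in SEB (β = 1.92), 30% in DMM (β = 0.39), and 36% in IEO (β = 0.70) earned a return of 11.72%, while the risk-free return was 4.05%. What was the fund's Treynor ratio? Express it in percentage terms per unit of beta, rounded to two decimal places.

7.51%

β_P = 0.34×1.92 + 0.30×0.39 + 0.36×0.70 = 1.0218
Treynor = (R_P − R_f) / β_P = (11.72% − 4.05%) / 1.0218 = 7.67% / 1.0218 = 7.51%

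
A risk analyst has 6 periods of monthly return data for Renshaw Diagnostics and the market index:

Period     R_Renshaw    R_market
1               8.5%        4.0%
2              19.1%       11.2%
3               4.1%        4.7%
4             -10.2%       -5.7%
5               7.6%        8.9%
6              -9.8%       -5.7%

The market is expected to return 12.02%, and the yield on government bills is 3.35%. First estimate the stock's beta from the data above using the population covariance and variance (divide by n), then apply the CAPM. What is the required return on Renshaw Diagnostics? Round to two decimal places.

Mean R_i = (8.5 + 19.1 + 4.1 − 10.2 + 7.6 − 9.8) / 6 = 3.2167%
Mean R_m = (4.0 + 11.2 + 4.7 − 5.7 + 8.9 − 5.7) / 6 = 2.9000%
Σ(R_i − R̄_i)(R_m − R̄_m) = 392.8600  ⇒  Cov = 392.8600 / 6 = 65.4767
Σ(R_m − R̄_m)² = 257.2600  ⇒  Var(R_m) = 257.2600 / 6 = 42.8767
β = Cov / Var(R_m) = 65.4767 / 42.8767 = 1.5271
MRP = 12.02% − 3.35% = 8.67%
E(R) = R_f + β × MRP = 3.35% + 1.5271 × 8.67% = 16.59%

16.59%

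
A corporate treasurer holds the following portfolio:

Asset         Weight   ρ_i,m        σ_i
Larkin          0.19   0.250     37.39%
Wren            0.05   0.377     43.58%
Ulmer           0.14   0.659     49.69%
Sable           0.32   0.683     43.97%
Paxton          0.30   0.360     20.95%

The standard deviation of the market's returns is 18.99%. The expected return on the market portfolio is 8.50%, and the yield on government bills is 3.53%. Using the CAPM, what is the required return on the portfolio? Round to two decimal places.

β_Larkin = 0.250 × 37.39% / 18.99% = 0.4922
β_Wren = 0.377 × 43.58% / 18.99% = 0.8652
β_Ulmer = 0.659 × 49.69% / 18.99% = 1.7244
β_Sable = 0.683 × 43.97% / 18.99% = 1.5814
β_Paxton = 0.360 × 20.95% / 18.99% = 0.3972
β_P = Σ w_i β_i = 0.19×0.4922 + 0.05×0.8652 + 0.14×1.7244 + 0.32×1.5814 + 0.30×0.3972 = 1.0034
MRP = 8.50% − 3.53% = 4.97%
E(R_P) = R_f + β_P × MRP = 3.53% + 1.0034 × 4.97% = 8.52%

8.52%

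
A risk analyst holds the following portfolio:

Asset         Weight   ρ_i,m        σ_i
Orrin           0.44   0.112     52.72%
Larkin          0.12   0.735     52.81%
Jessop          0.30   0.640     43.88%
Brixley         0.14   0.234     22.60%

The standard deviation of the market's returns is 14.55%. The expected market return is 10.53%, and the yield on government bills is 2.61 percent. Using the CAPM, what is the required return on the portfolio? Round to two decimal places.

11.55%

β_Orrin = 0.112 × 52.72% / 14.55% = 0.4058
β_Larkin = 0.735 × 52.81% / 14.55% = 2.6677
β_Jessop = 0.640 × 43.88% / 14.55% = 1.9301
β_Brixley = 0.234 × 22.60% / 14.55% = 0.3635
β_P = Σ w_i β_i = 0.44×0.4058 + 0.12×2.6677 + 0.30×1.9301 + 0.14×0.3635 = 1.1286
MRP = 10.53% − 2.61% = 7.92%
E(R_P) = R_f + β_P × MRP = 2.61% + 1.1286 × 7.92% = 11.55%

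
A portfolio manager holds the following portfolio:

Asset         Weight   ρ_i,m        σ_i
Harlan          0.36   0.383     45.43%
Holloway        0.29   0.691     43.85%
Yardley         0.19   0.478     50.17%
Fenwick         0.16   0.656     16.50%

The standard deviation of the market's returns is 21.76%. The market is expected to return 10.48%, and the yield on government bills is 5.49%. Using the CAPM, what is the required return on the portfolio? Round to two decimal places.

10.38%

β_Harlan = 0.383 × 45.43% / 21.76% = 0.7996
β_Holloway = 0.691 × 43.85% / 21.76% = 1.3925
β_Yardley = 0.478 × 50.17% / 21.76% = 1.1021
β_Fenwick = 0.656 × 16.50% / 21.76% = 0.4974
β_P = Σ w_i β_i = 0.36×0.7996 + 0.29×1.3925 + 0.19×1.1021 + 0.16×0.4974 = 0.9807
MRP = 10.48% − 5.49% = 4.99%
E(R_P) = R_f + β_P × MRP = 5.49% + 0.9807 × 4.99% = 10.38%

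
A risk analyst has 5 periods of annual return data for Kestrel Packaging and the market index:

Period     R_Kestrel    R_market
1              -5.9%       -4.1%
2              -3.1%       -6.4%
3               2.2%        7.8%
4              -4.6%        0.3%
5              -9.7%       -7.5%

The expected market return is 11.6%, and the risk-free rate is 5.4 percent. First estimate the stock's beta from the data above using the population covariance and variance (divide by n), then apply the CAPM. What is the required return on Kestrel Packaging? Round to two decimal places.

Mean R_i = (-5.9 − 3.1 + 2.2 − 4.6 − 9.7) / 5 = -4.2200%
Mean R_m = (-4.1 − 6.4 + 7.8 + 0.3 − 7.5) / 5 = -1.9800%
Σ(R_i − R̄_i)(R_m − R̄_m) = 90.7820  ⇒  Cov = 90.7820 / 5 = 18.1564
Σ(R_m − R̄_m)² = 155.3480  ⇒  Var(R_m) = 155.3480 / 5 = 31.0696
β = Cov / Var(R_m) = 18.1564 / 31.0696 = 0.5844
MRP = 11.6% − 5.4% = 6.20%
E(R) = R_f + β × MRP = 5.4% + 0.5844 × 6.2% = 9.02%

9.02%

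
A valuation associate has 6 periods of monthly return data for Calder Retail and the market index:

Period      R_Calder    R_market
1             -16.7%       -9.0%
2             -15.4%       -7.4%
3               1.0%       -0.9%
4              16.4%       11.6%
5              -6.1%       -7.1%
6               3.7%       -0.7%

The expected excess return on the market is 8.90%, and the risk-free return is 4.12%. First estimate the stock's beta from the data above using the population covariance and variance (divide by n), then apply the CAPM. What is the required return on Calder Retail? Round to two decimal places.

Mean R_i = (-16.7 − 15.4 + 1.0 + 16.4 − 6.1 + 3.7) / 6 = -2.8500%
Mean R_m = (-9.0 − 7.4 − 0.9 + 11.6 − 7.1 − 0.7) / 6 = -2.2500%
Σ(R_i − R̄_i)(R_m − R̄_m) = 455.8450  ⇒  Cov = 455.8450 / 6 = 75.9742
Σ(R_m − R̄_m)² = 291.6550  ⇒  Var(R_m) = 291.6550 / 6 = 48.6092
β = Cov / Var(R_m) = 75.9742 / 48.6092 = 1.5630
E(R) = R_f + β × MRP = 4.12% + 1.5630 × 8.90% = 18.03%

18.03%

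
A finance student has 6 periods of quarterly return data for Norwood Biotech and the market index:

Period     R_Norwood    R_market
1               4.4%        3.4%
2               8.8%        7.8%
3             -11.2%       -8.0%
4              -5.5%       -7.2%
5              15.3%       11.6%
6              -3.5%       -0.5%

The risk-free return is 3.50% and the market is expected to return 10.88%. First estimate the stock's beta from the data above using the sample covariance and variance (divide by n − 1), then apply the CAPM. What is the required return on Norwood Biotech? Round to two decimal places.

12.46%

Mean R_i = (4.4 + 8.8 − 11.2 − 5.5 + 15.3 − 3.5) / 6 = 1.3833%
Mean R_m = (3.4 + 7.8 − 8.0 − 7.2 + 11.6 − 0.5) / 6 = 1.1833%
Σ(R_i − R̄_i)(R_m − R̄_m) = 382.2083  ⇒  Cov = 382.2083 / 5 = 76.4417
Σ(R_m − R̄_m)² = 314.6483  ⇒  Var(R_m) = 314.6483 / 5 = 62.9297
β = Cov / Var(R_m) = 76.4417 / 62.9297 = 1.2147
MRP = 10.88% − 3.50% = 7.38%
E(R) = R_f + β × MRP = 3.50% + 1.2147 × 7.38% = 12.46%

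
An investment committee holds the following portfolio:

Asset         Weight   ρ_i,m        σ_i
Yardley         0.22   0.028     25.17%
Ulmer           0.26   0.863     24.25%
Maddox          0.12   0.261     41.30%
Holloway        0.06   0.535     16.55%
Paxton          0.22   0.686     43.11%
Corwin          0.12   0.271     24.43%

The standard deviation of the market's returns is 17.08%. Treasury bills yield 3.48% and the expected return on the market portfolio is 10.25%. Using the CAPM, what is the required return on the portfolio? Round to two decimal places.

9.32%

β_Yardley = 0.028 × 25.17% / 17.08% = 0.0413
β_Ulmer = 0.863 × 24.25% / 17.08% = 1.2253
β_Maddox = 0.261 × 41.30% / 17.08% = 0.6311
β_Holloway = 0.535 × 16.55% / 17.08% = 0.5184
β_Paxton = 0.686 × 43.11% / 17.08% = 1.7315
β_Corwin = 0.271 × 24.43% / 17.08% = 0.3876
β_P = Σ w_i β_i = 0.22×0.0413 + 0.26×1.2253 + 0.12×0.6311 + 0.06×0.5184 + 0.22×1.7315 + 0.12×0.3876 = 0.8619
MRP = 10.25% − 3.48% = 6.77%
E(R_P) = R_f + β_P × MRP = 3.48% + 0.8619 × 6.77% = 9.32%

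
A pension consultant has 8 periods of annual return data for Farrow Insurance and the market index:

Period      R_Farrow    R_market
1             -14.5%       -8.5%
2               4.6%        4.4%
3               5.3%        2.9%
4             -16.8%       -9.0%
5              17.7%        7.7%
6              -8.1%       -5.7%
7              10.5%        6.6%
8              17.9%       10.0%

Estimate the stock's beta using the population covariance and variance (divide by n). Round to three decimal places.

Mean R_i = (-14.5 + 4.6 + 5.3 − 16.8 + 17.7 − 8.1 + 10.5 + 17.9) / 8 = 2.0750%
Mean R_m = (-8.5 + 4.4 + 2.9 − 9.0 + 7.7 − 5.7 + 6.6 + 10.0) / 8 = 1.0500%
Σ(R_i − R̄_i)(R_m − R̄_m) = 723.3900  ⇒  Cov = 723.3900 / 8 = 90.4238
Σ(R_m − R̄_m)² = 407.5400  ⇒  Var(R_m) = 407.5400 / 8 = 50.9425
β = Cov / Var(R_m) = 90.4238 / 50.9425 = 1.7750

1.775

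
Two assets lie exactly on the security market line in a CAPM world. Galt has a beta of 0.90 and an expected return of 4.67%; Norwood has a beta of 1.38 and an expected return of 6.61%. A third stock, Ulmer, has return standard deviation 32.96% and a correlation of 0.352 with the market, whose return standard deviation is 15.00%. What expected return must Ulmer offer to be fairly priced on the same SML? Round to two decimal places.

4.16%

MRP = (6.61% − 4.67%) / (1.38 − 0.90) = 4.0417%
R_f = 4.67% − 0.90 × 4.0417% = 1.0325%
β_Ulmer = ρ·σ_i/σ_m = 0.352 × 32.96 / 15.00 = 0.7735
E(R_Ulmer) = R_f + β × MRP = 1.0325% + 0.7735 × 4.0417% = 4.16%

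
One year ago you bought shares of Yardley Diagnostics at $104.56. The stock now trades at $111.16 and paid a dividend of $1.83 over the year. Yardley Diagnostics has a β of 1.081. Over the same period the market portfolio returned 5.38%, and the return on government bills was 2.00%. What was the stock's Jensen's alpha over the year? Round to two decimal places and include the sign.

+2.41%

Realised HPR = (P1 + D1 − P0) / P0 = (111.16 + 1.83 − 104.56) / 104.56 = 8.43 / 104.56 = 8.0624%
MRP = 5.38% − 2.00% = 3.38%
CAPM required = R_f + β·MRP = 2.00% + 1.081 × 3.38% = 5.65378%
α = realised − required = 8.0624% − 5.65378% = +2.41%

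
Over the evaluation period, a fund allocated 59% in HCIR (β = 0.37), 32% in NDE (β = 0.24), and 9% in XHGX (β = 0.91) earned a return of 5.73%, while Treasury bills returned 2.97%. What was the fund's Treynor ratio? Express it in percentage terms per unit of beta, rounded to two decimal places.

β_P = 0.59×0.37 + 0.32×0.24 + 0.09×0.91 = 0.3770
Treynor = (R_P − R_f) / β_P = (5.73% − 2.97%) / 0.3770 = 2.76% / 0.3770 = 7.32%

7.32%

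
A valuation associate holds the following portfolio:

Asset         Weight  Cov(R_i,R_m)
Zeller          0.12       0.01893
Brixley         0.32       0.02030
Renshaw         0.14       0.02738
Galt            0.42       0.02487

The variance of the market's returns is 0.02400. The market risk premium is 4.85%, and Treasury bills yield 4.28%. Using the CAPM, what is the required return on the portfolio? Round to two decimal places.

β_Zeller = 0.01893 / 0.02400 = 0.7888
β_Brixley = 0.02030 / 0.02400 = 0.8458
β_Renshaw = 0.02738 / 0.02400 = 1.1408
β_Galt = 0.02487 / 0.02400 = 1.0363
β_P = Σ w_i β_i = 0.12×0.7888 + 0.32×0.8458 + 0.14×1.1408 + 0.42×1.0363 = 0.9603
E(R_P) = R_f + β_P × MRP = 4.28% + 0.9603 × 4.85% = 8.94%

8.94%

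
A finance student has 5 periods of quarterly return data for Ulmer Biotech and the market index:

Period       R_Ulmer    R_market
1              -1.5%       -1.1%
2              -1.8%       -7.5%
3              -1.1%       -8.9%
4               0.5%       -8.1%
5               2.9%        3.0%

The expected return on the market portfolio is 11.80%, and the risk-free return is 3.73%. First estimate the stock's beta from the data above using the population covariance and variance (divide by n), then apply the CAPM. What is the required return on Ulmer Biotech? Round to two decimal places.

5.58%

Mean R_i = (-1.5 − 1.8 − 1.1 + 0.5 + 2.9) / 5 = -0.2000%
Mean R_m = (-1.1 − 7.5 − 8.9 − 8.1 + 3.0) / 5 = -4.5200%
Σ(R_i − R̄_i)(R_m − R̄_m) = 25.0700  ⇒  Cov = 25.0700 / 5 = 5.0140
Σ(R_m − R̄_m)² = 109.1280  ⇒  Var(R_m) = 109.1280 / 5 = 21.8256
β = Cov / Var(R_m) = 5.0140 / 21.8256 = 0.2297
MRP = 11.80% − 3.73% = 8.07%
E(R) = R_f + β × MRP = 3.73% + 0.2297 × 8.07% = 5.58%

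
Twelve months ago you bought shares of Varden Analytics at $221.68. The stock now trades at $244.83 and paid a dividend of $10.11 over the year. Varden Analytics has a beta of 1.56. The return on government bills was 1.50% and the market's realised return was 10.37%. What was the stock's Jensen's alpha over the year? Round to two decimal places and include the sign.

-0.33%

Realised HPR = (P1 + D1 − P0) / P0 = (244.83 + 10.11 − 221.68) / 221.68 = 33.26 / 221.68 = 15.0036%
MRP = 10.37% − 1.50% = 8.87%
CAPM required = R_f + β·MRP = 1.50% + 1.56 × 8.87% = 15.3372%
α = realised − required = 15.0036% − 15.3372% = -0.33%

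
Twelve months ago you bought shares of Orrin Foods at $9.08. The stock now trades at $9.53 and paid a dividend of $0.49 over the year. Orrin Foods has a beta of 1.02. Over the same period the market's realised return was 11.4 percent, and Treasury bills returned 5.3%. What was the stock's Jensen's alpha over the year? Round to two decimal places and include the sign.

Realised HPR = (P1 + D1 − P0) / P0 = (9.53 + 0.49 − 9.08) / 9.08 = 0.94 / 9.08 = 10.3524%
MRP = 11.4% − 5.3% = 6.10%
CAPM required = R_f + β·MRP = 5.3% + 1.02 × 6.1% = 11.5220%
α = realised − required = 10.3524% − 11.5220% = -1.17%

-1.17%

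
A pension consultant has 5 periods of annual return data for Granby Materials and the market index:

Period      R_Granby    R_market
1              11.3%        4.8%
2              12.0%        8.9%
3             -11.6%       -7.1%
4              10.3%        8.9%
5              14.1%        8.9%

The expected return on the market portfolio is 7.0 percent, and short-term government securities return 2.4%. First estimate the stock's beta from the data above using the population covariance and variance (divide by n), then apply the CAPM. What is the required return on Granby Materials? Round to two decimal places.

9.21%

Mean R_i = (11.3 + 12.0 − 11.6 + 10.3 + 14.1) / 5 = 7.2200%
Mean R_m = (4.8 + 8.9 − 7.1 + 8.9 + 8.9) / 5 = 4.8800%
Σ(R_i − R̄_i)(R_m − R̄_m) = 284.3920  ⇒  Cov = 284.3920 / 5 = 56.8784
Σ(R_m − R̄_m)² = 192.0080  ⇒  Var(R_m) = 192.0080 / 5 = 38.4016
β = Cov / Var(R_m) = 56.8784 / 38.4016 = 1.4811
MRP = 7.0% − 2.4% = 4.60%
E(R) = R_f + β × MRP = 2.4% + 1.4811 × 4.6% = 9.21%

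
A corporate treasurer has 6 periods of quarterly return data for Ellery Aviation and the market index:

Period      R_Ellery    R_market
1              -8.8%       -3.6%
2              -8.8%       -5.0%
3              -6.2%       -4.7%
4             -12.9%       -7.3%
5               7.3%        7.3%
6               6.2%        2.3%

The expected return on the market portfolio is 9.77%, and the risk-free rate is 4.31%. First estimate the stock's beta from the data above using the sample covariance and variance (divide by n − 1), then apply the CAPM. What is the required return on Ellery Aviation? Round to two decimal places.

Mean R_i = (-8.8 − 8.8 − 6.2 − 12.9 + 7.3 + 6.2) / 6 = -3.8667%
Mean R_m = (-3.6 − 5.0 − 4.7 − 7.3 + 7.3 + 2.3) / 6 = -1.8333%
Σ(R_i − R̄_i)(R_m − R̄_m) = 224.0067  ⇒  Cov = 224.0067 / 5 = 44.8013
Σ(R_m − R̄_m)² = 151.7533  ⇒  Var(R_m) = 151.7533 / 5 = 30.3507
β = Cov / Var(R_m) = 44.8013 / 30.3507 = 1.4761
MRP = 9.77% − 4.31% = 5.46%
E(R) = R_f + β × MRP = 4.31% + 1.4761 × 5.46% = 12.37%

12.37%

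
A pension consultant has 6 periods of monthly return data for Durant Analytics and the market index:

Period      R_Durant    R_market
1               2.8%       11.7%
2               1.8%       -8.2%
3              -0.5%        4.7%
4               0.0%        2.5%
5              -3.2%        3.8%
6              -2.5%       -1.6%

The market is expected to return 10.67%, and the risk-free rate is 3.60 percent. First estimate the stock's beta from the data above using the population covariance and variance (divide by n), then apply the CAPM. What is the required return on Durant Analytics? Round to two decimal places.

Mean R_i = (2.8 + 1.8 − 0.5 + 0.0 − 3.2 − 2.5) / 6 = -0.2667%
Mean R_m = (11.7 − 8.2 + 4.7 + 2.5 + 3.8 − 1.6) / 6 = 2.1500%
Σ(R_i − R̄_i)(R_m − R̄_m) = 10.9300  ⇒  Cov = 10.9300 / 6 = 1.8217
Σ(R_m − R̄_m)² = 221.7350  ⇒  Var(R_m) = 221.7350 / 6 = 36.9558
β = Cov / Var(R_m) = 1.8217 / 36.9558 = 0.0493
MRP = 10.67% − 3.60% = 7.07%
E(R) = R_f + β × MRP = 3.60% + 0.0493 × 7.07% = 3.95%

3.95%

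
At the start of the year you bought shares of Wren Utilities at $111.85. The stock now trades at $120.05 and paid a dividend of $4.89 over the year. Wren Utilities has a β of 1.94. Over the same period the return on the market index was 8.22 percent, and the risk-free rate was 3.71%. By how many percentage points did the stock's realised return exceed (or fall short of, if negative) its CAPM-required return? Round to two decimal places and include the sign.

-0.76%

Realised HPR = (P1 + D1 − P0) / P0 = (120.05 + 4.89 − 111.85) / 111.85 = 13.09 / 111.85 = 11.7032%
MRP = 8.22% − 3.71% = 4.51%
CAPM required = R_f + β·MRP = 3.71% + 1.94 × 4.51% = 12.4594%
α = realised − required = 11.7032% − 12.4594% = -0.76%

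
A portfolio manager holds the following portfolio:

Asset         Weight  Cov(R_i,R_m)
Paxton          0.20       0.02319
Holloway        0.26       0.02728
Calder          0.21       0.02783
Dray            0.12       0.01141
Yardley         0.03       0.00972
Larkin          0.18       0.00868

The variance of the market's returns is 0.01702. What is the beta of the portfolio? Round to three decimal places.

1.222

β_Paxton = 0.02319 / 0.01702 = 1.3625
β_Holloway = 0.02728 / 0.01702 = 1.6028
β_Calder = 0.02783 / 0.01702 = 1.6351
β_Dray = 0.01141 / 0.01702 = 0.6704
β_Yardley = 0.00972 / 0.01702 = 0.5711
β_Larkin = 0.00868 / 0.01702 = 0.5100
β_P = Σ w_i β_i = 0.20×1.3625 + 0.26×1.6028 + 0.21×1.6351 + 0.12×0.6704 + 0.03×0.5711 + 0.18×0.5100 = 1.2220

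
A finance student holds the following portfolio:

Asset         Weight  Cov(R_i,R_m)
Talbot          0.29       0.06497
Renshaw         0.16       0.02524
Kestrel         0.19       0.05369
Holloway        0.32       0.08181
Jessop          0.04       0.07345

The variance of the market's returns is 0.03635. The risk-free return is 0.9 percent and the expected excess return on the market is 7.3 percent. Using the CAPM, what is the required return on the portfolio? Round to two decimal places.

13.39%

β_Talbot = 0.06497 / 0.03635 = 1.7873
β_Renshaw = 0.02524 / 0.03635 = 0.6944
β_Kestrel = 0.05369 / 0.03635 = 1.4770
β_Holloway = 0.08181 / 0.03635 = 2.2506
β_Jessop = 0.07345 / 0.03635 = 2.0206
β_P = Σ w_i β_i = 0.29×1.7873 + 0.16×0.6944 + 0.19×1.4770 + 0.32×2.2506 + 0.04×2.0206 = 1.7111
E(R_P) = R_f + β_P × MRP = 0.9% + 1.7111 × 7.3% = 13.39%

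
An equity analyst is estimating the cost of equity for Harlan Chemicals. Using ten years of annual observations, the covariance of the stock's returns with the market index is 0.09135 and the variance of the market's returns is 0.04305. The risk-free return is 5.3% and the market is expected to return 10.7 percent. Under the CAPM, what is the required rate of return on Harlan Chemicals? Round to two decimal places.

β = Cov(R_i, R_m) / Var(R_m) = 0.09135 / 0.04305 = 2.1220
MRP = 10.7% − 5.3% = 5.40%
E(R) = R_f + β × MRP = 5.3% + 2.1220 × 5.4% = 16.76%

16.76%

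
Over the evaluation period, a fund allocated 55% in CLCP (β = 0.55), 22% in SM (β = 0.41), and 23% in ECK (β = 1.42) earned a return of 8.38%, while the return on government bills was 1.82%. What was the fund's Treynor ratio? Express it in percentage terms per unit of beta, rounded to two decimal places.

β_P = 0.55×0.55 + 0.22×0.41 + 0.23×1.42 = 0.7193
Treynor = (R_P − R_f) / β_P = (8.38% − 1.82%) / 0.7193 = 6.56% / 0.7193 = 9.12%

9.12%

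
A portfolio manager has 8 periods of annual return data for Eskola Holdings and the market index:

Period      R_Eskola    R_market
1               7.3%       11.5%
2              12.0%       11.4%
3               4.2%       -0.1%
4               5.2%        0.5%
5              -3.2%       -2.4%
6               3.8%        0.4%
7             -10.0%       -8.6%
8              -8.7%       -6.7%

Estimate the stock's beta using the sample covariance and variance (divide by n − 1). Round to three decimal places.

0.963

Mean R_i = (7.3 + 12.0 + 4.2 + 5.2 − 3.2 + 3.8 − 10.0 − 8.7) / 8 = 1.3250%
Mean R_m = (11.5 + 11.4 − 0.1 + 0.5 − 2.4 + 0.4 − 8.6 − 6.7) / 8 = 0.7500%
Σ(R_i − R̄_i)(R_m − R̄_m) = 368.4700  ⇒  Cov = 368.4700 / 7 = 52.6386
Σ(R_m − R̄_m)² = 382.7400  ⇒  Var(R_m) = 382.7400 / 7 = 54.6771
β = Cov / Var(R_m) = 52.6386 / 54.6771 = 0.9627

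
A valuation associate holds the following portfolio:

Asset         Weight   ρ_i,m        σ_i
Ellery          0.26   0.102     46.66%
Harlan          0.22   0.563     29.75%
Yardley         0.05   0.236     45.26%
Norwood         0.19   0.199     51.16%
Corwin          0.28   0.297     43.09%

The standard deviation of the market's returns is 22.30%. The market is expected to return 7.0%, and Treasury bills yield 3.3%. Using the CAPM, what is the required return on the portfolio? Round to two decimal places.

β_Ellery = 0.102 × 46.66% / 22.30% = 0.2134
β_Harlan = 0.563 × 29.75% / 22.30% = 0.7511
β_Yardley = 0.236 × 45.26% / 22.30% = 0.4790
β_Norwood = 0.199 × 51.16% / 22.30% = 0.4565
β_Corwin = 0.297 × 43.09% / 22.30% = 0.5739
β_P = Σ w_i β_i = 0.26×0.2134 + 0.22×0.7511 + 0.05×0.4790 + 0.19×0.4565 + 0.28×0.5739 = 0.4921
MRP = 7.0% − 3.3% = 3.70%
E(R_P) = R_f + β_P × MRP = 3.3% + 0.4921 × 3.7% = 5.12%

5.12%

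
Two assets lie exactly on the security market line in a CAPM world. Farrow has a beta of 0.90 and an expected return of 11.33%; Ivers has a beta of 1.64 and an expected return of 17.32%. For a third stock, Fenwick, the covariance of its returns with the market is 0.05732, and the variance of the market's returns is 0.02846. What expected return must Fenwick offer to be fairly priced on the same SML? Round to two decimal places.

20.35%

MRP = (17.32% − 11.33%) / (1.64 − 0.90) = 8.0946%
R_f = 11.33% − 0.90 × 8.0946% = 4.0449%
β_Fenwick = Cov / Var(R_m) = 0.05732 / 0.02846 = 2.0141
E(R_Fenwick) = R_f + β × MRP = 4.0449% + 2.0141 × 8.0946% = 20.35%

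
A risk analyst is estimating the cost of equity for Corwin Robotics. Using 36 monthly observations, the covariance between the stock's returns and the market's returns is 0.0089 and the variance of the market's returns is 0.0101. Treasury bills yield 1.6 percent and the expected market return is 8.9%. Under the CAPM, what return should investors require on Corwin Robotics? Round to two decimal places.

8.03%

β = Cov(R_i, R_m) / Var(R_m) = 0.0089 / 0.0101 = 0.8812
MRP = 8.9% − 1.6% = 7.30%
E(R) = R_f + β × MRP = 1.6% + 0.8812 × 7.3% = 8.03%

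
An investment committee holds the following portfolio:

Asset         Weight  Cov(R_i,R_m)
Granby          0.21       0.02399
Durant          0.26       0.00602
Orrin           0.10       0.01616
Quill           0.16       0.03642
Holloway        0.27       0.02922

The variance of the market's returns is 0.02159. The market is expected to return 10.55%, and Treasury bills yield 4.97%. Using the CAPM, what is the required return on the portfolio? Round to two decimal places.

β_Granby = 0.02399 / 0.02159 = 1.1112
β_Durant = 0.00602 / 0.02159 = 0.2788
β_Orrin = 0.01616 / 0.02159 = 0.7485
β_Quill = 0.03642 / 0.02159 = 1.6869
β_Holloway = 0.02922 / 0.02159 = 1.3534
β_P = Σ w_i β_i = 0.21×1.1112 + 0.26×0.2788 + 0.10×0.7485 + 0.16×1.6869 + 0.27×1.3534 = 1.0160
MRP = 10.55% − 4.97% = 5.58%
E(R_P) = R_f + β_P × MRP = 4.97% + 1.0160 × 5.58% = 10.64%

10.64%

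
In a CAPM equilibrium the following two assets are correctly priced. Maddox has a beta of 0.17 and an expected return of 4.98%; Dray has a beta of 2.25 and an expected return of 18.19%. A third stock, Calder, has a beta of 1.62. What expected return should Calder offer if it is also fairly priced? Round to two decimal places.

MRP (SML slope) = (18.19% − 4.98%) / (2.25 − 0.17) = 13.21% / 2.08 = 6.3510%
R_f (intercept) = 4.98% − 0.17 × 6.3510% = 3.9003%
E(R_Calder) = R_f + β × MRP = 3.9003% + 1.62 × 6.3510% = 14.19%

14.19%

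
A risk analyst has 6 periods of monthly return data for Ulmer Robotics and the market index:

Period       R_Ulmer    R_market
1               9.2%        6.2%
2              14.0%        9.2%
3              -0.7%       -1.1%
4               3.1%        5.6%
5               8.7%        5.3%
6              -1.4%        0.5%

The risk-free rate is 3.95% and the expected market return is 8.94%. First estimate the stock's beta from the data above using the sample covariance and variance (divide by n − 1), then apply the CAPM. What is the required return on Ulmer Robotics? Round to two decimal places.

11.27%

Mean R_i = (9.2 + 14.0 − 0.7 + 3.1 + 8.7 − 1.4) / 6 = 5.4833%
Mean R_m = (6.2 + 9.2 − 1.1 + 5.6 + 5.3 + 0.5) / 6 = 4.2833%
Σ(R_i − R̄_i)(R_m − R̄_m) = 108.4583  ⇒  Cov = 108.4583 / 5 = 21.6917
Σ(R_m − R̄_m)² = 73.9083  ⇒  Var(R_m) = 73.9083 / 5 = 14.7817
β = Cov / Var(R_m) = 21.6917 / 14.7817 = 1.4675
MRP = 8.94% − 3.95% = 4.99%
E(R) = R_f + β × MRP = 3.95% + 1.4675 × 4.99% = 11.27%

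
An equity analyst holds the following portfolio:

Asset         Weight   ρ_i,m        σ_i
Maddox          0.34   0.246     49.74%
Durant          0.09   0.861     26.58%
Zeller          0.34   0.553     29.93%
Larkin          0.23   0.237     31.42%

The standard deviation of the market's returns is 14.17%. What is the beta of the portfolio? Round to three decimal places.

β_Maddox = 0.246 × 49.74% / 14.17% = 0.8635
β_Durant = 0.861 × 26.58% / 14.17% = 1.6151
β_Zeller = 0.553 × 29.93% / 14.17% = 1.1681
β_Larkin = 0.237 × 31.42% / 14.17% = 0.5255
β_P = Σ w_i β_i = 0.34×0.8635 + 0.09×1.6151 + 0.34×1.1681 + 0.23×0.5255 = 0.9570

0.957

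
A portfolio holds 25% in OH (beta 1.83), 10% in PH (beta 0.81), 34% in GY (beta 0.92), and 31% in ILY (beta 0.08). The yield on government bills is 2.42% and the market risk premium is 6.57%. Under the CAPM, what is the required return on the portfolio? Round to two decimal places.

8.18%

β_P = Σ w_i β_i = 0.25×1.83 + 0.10×0.81 + 0.34×0.92 + 0.31×0.08 = 0.8761
E(R_P) = R_f + β_P × MRP = 2.42% + 0.8761 × 6.57% = 8.18%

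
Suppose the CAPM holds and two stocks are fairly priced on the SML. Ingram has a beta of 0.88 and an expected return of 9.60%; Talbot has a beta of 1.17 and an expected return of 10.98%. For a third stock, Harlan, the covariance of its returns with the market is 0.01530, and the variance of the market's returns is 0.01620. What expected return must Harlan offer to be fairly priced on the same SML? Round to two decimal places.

9.91%

MRP = (10.98% − 9.60%) / (1.17 − 0.88) = 4.7586%
R_f = 9.60% − 0.88 × 4.7586% = 5.4124%
β_Harlan = Cov / Var(R_m) = 0.01530 / 0.01620 = 0.9444
E(R_Harlan) = R_f + β × MRP = 5.4124% + 0.9444 × 4.7586% = 9.91%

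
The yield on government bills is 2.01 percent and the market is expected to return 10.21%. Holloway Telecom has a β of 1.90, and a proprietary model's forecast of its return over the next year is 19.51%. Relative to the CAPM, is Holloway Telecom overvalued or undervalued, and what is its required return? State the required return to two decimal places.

MRP = 10.21% − 2.01% = 8.20%
Required return = R_f + β·MRP = 2.01% + 1.90 × 8.20% = 17.59%
Forecast 19.51% > required 17.59% → the stock plots above the SML → undervalued.

Undervalued; required return 17.59%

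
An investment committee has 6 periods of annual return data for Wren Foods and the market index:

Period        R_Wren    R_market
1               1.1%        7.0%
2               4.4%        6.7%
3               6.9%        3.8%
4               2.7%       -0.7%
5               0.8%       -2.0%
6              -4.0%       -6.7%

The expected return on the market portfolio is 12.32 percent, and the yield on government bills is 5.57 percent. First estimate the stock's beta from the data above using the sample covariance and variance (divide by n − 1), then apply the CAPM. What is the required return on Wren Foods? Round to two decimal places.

Mean R_i = (1.1 + 4.4 + 6.9 + 2.7 + 0.8 − 4.0) / 6 = 1.9833%
Mean R_m = (7.0 + 6.7 + 3.8 − 0.7 − 2.0 − 6.7) / 6 = 1.3500%
Σ(R_i − R̄_i)(R_m − R̄_m) = 70.6450  ⇒  Cov = 70.6450 / 5 = 14.1290
Σ(R_m − R̄_m)² = 146.7750  ⇒  Var(R_m) = 146.7750 / 5 = 29.3550
β = Cov / Var(R_m) = 14.1290 / 29.3550 = 0.4813
MRP = 12.32% − 5.57% = 6.75%
E(R) = R_f + β × MRP = 5.57% + 0.4813 × 6.75% = 8.82%

8.82%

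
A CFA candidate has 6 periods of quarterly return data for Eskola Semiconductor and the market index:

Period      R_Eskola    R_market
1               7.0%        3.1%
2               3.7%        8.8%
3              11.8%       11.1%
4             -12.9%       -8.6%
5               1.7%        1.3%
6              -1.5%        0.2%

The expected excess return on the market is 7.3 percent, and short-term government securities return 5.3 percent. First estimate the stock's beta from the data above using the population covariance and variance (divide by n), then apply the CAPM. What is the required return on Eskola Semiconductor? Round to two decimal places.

13.45%

Mean R_i = (7.0 + 3.7 + 11.8 − 12.9 + 1.7 − 1.5) / 6 = 1.6333%
Mean R_m = (3.1 + 8.8 + 11.1 − 8.6 + 1.3 + 0.2) / 6 = 2.6500%
Σ(R_i − R̄_i)(R_m − R̄_m) = 272.1200  ⇒  Cov = 272.1200 / 6 = 45.3533
Σ(R_m − R̄_m)² = 243.8150  ⇒  Var(R_m) = 243.8150 / 6 = 40.6358
β = Cov / Var(R_m) = 45.3533 / 40.6358 = 1.1161
E(R) = R_f + β × MRP = 5.3% + 1.1161 × 7.3% = 13.45%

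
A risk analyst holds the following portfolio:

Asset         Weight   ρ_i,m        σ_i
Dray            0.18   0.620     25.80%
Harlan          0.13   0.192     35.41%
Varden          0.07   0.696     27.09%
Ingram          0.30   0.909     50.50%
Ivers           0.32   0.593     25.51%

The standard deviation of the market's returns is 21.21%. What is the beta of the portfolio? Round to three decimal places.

1.117

β_Dray = 0.620 × 25.80% / 21.21% = 0.7542
β_Harlan = 0.192 × 35.41% / 21.21% = 0.3205
β_Varden = 0.696 × 27.09% / 21.21% = 0.8890
β_Ingram = 0.909 × 50.50% / 21.21% = 2.1643
β_Ivers = 0.593 × 25.51% / 21.21% = 0.7132
β_P = Σ w_i β_i = 0.18×0.7542 + 0.13×0.3205 + 0.07×0.8890 + 0.30×2.1643 + 0.32×0.7132 = 1.1172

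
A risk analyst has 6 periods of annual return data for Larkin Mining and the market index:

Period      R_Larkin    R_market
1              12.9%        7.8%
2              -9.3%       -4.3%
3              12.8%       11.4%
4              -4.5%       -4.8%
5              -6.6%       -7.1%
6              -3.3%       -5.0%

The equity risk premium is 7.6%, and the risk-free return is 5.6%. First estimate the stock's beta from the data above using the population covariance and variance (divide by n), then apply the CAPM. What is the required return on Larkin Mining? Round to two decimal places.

Mean R_i = (12.9 − 9.3 + 12.8 − 4.5 − 6.6 − 3.3) / 6 = 0.3333%
Mean R_m = (7.8 − 4.3 + 11.4 − 4.8 − 7.1 − 5.0) / 6 = -0.3333%
Σ(R_i − R̄_i)(R_m − R̄_m) = 372.1567  ⇒  Cov = 372.1567 / 6 = 62.0261
Σ(R_m − R̄_m)² = 307.0733  ⇒  Var(R_m) = 307.0733 / 6 = 51.1789
β = Cov / Var(R_m) = 62.0261 / 51.1789 = 1.2119
E(R) = R_f + β × MRP = 5.6% + 1.2119 × 7.6% = 14.81%

14.81%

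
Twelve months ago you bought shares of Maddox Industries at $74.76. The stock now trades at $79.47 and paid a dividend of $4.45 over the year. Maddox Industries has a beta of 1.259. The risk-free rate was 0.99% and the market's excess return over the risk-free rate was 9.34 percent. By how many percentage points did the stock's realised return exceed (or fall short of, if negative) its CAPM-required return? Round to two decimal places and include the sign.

-0.50%

Realised HPR = (P1 + D1 − P0) / P0 = (79.47 + 4.45 − 74.76) / 74.76 = 9.16 / 74.76 = 12.2525%
CAPM required = R_f + β·MRP = 0.99% + 1.259 × 9.34% = 12.74906%
α = realised − required = 12.2525% − 12.74906% = -0.50%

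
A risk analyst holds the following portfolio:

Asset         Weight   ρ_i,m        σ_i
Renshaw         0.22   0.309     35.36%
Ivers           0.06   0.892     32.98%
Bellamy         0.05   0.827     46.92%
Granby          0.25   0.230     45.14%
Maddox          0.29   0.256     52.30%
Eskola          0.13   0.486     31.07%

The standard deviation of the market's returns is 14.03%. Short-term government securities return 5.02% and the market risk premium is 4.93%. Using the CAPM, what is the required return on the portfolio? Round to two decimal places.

10.13%

β_Renshaw = 0.309 × 35.36% / 14.03% = 0.7788
β_Ivers = 0.892 × 32.98% / 14.03% = 2.0968
β_Bellamy = 0.827 × 46.92% / 14.03% = 2.7657
β_Granby = 0.230 × 45.14% / 14.03% = 0.7400
β_Maddox = 0.256 × 52.30% / 14.03% = 0.9543
β_Eskola = 0.486 × 31.07% / 14.03% = 1.0763
β_P = Σ w_i β_i = 0.22×0.7788 + 0.06×2.0968 + 0.05×2.7657 + 0.25×0.7400 + 0.29×0.9543 + 0.13×1.0763 = 1.0371
E(R_P) = R_f + β_P × MRP = 5.02% + 1.0371 × 4.93% = 10.13%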